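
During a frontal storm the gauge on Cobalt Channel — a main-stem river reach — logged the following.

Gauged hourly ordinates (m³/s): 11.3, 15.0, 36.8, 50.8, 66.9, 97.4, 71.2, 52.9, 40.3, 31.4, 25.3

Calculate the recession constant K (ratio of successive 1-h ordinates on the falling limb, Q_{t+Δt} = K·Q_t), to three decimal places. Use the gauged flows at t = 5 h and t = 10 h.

Using the recession-limb readings at t = 5 h and t = 10 h: Q falls from 97.4 to 25.3 m³/s over 5 intervals.
K = (Q₂/Q₁)^(1/5) = (25.3/97.4)^(1/5) = 0.764.

K ≈ 0.764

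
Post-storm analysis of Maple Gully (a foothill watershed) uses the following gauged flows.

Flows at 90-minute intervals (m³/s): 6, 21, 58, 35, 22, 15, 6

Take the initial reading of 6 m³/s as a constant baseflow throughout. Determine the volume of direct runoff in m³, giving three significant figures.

Direct-runoff ordinates (Q − Q_b): 0.0, 15.0, 52.0, 29.0, 16.0, 9.0, 0.0 m³/s.
ΣQ_DR = 121.0 m³/s.
With Δt = 1.5 h = 5400 s, V = ΣQ_DR · Δt = 121.0 × 5400 = 6.53 × 10^5 m³.

V ≈ 6.53 × 10^5 m³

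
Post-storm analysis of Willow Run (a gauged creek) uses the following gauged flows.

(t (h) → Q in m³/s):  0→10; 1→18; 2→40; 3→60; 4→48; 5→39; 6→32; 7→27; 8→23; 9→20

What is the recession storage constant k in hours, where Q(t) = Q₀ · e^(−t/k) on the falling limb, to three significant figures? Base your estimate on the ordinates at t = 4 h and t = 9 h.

On the falling limb, Q drops from 48 to 20 m³/s between t = 4 h and t = 9 h (Δt = 5 h).
k = −Δt / ln(Q₂/Q₁) = −5 / ln(20/48) = 5.71 h.

k ≈ 5.71 h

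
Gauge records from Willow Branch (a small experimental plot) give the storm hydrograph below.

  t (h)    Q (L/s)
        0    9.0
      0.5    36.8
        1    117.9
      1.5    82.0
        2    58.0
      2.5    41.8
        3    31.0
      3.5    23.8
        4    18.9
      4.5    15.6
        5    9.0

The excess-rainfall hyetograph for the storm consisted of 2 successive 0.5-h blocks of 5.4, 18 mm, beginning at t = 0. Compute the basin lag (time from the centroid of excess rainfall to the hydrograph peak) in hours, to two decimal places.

Centroid of excess rainfall: t_c = Σ P_i·t̄_i / ΣP_i = 0.6346 h (block centres at 0.25, 0.75 h).
Hydrograph peak occurs at t = 1 h, so basin lag t_L = 1 − 0.6346 = 0.37 h.

t_L ≈ 0.37 h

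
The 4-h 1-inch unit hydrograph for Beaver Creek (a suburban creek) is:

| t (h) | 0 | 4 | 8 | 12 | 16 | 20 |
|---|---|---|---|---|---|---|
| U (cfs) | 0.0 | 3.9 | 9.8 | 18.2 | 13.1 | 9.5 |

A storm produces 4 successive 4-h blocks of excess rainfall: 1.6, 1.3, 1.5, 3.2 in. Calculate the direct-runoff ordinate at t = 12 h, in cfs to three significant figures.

By discrete convolution, Q_j = Σ (P_i / 1 in) · U_{j−i}.
At t = 12 h (j=3): Q = (1.6/1)·18.2 + (1.3/1)·9.8 + (1.5/1)·3.9 + (3.2/1)·0.0 = 47.7 cfs.

Q ≈ 47.7 cfs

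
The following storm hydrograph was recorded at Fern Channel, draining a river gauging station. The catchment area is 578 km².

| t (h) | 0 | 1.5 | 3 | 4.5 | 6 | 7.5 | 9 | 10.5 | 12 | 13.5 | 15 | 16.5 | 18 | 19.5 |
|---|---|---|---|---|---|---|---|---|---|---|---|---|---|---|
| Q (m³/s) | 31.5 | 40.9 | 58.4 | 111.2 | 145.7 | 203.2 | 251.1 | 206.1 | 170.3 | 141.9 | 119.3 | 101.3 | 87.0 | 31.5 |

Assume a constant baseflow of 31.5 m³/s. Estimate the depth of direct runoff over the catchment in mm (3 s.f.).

d ≈ 11.8 mm

Direct runoff: 0.0, 9.4, 26.9, 79.7, 114.2, 171.7, 219.6, 174.6, 138.8, 110.4, 87.8, 69.8, 55.5, 0.0 m³/s; ΣQ_DR = 1258 m³/s.
V = ΣQ_DR · Δt = 1258 × 5400 s = 6.795 × 10^6 m³.
Over A = 578 km², depth = V / A = 11.8 mm.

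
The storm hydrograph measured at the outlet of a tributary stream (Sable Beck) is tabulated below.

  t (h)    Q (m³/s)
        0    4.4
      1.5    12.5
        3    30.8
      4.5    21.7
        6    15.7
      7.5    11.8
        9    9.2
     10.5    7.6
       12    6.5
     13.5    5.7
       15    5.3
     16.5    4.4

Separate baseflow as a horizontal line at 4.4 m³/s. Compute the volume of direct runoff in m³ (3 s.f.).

Direct-runoff ordinates (Q − Q_b): 0.0, 8.1, 26.4, 17.3, 11.3, 7.4, 4.8, 3.2, 2.1, 1.3, 0.9, 0.0 m³/s.
ΣQ_DR = 82.80 m³/s.
With Δt = 1.5 h = 5400 s, V = ΣQ_DR · Δt = 82.80 × 5400 = 4.47 × 10^5 m³.

V ≈ 4.47 × 10^5 m³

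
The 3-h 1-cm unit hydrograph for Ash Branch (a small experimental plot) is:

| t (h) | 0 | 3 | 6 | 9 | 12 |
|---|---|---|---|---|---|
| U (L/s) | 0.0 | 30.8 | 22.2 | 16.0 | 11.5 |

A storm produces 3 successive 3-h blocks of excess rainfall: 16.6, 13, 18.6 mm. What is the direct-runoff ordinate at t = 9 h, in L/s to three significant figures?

By discrete convolution, Q_j = Σ (P_i / 10 mm) · U_{j−i}.
At t = 9 h (j=3): Q = (16.6/10)·16.0 + (13/10)·22.2 + (18.6/10)·30.8 = 113 L/s.

Q ≈ 113 L/s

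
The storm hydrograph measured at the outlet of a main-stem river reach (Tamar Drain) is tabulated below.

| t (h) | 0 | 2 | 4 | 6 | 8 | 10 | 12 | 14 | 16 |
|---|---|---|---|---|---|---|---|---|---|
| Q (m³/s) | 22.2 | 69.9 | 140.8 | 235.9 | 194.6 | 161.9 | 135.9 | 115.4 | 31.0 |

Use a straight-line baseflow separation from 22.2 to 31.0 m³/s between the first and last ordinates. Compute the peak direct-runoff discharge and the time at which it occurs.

Subtracting baseflow gives direct-runoff ordinates: 0.00, 46.60, 116.40, 210.40, 168.00, 134.20, 107.10, 85.50, 0.00 m³/s.
The maximum is 210.40 m³/s, occurring at the reading for t = 6 h.

Q_p = 210.40 m³/s at t = 6 h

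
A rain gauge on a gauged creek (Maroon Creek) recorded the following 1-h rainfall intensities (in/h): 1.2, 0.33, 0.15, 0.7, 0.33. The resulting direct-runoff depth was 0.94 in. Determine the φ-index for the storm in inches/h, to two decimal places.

Only the 2 blocks with intensity above φ contribute runoff: 1.2, 0.7 in/h.
Σ(I−φ)·Δt = d  ⇒  (1.2+0.7 − 2φ)·1 = 0.94
φ = (1.900 − 0.94/1) / 2 = 0.48 in/h.

φ ≈ 0.48 in/h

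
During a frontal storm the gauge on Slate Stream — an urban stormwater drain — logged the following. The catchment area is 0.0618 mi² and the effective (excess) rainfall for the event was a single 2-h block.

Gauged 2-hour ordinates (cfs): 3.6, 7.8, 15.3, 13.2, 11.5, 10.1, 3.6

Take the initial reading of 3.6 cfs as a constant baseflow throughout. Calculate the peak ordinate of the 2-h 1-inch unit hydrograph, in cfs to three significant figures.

U_p ≈ 5.85 cfs

Direct runoff: 0.0, 4.2, 11.7, 9.6, 7.9, 6.5, 0.0 cfs; ΣQ_DR = 39.90 cfs, peak = 11.7 cfs.
Runoff depth d = ΣQ_DR·Δt / A = 39.90 × 7200 / (0.0618 mi²) = 2.001 in.
The 1-inch UH is the DRH scaled by (1 in)/d, so U_p = 11.7 × 1/2.001 = 5.85 cfs.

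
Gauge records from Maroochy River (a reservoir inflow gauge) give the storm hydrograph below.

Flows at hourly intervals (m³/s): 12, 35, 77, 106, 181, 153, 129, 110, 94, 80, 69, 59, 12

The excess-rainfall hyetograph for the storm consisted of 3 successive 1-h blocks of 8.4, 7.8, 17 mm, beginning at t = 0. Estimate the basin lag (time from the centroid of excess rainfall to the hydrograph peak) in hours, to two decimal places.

Centroid of excess rainfall: t_c = Σ P_i·t̄_i / ΣP_i = 1.7590 h (block centres at 0.5, 1.5, 2.5 h).
Hydrograph peak occurs at t = 4 h, so basin lag t_L = 4 − 1.7590 = 2.24 h.

t_L ≈ 2.24 h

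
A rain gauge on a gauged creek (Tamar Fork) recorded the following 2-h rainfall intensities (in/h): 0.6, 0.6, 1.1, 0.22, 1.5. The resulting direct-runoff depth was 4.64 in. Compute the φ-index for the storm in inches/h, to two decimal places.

φ ≈ 0.37 in/h

Only the 4 blocks with intensity above φ contribute runoff: 0.6, 0.6, 1.1, 1.5 in/h.
Σ(I−φ)·Δt = d  ⇒  (0.6+0.6+1.1+1.5 − 4φ)·2 = 4.64
φ = (3.800 − 4.64/2) / 4 = 0.37 in/h.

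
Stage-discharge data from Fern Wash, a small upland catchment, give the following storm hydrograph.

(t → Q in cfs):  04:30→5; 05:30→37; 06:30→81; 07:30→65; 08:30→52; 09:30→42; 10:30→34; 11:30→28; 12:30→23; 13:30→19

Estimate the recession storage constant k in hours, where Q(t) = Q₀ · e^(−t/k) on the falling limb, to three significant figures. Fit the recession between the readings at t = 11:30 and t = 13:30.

On the falling limb, Q drops from 28 to 19 cfs between t = 11:30 and t = 13:30 (Δt = 2 h).
k = −Δt / ln(Q₂/Q₁) = −2 / ln(19/28) = 5.16 h.

k ≈ 5.16 h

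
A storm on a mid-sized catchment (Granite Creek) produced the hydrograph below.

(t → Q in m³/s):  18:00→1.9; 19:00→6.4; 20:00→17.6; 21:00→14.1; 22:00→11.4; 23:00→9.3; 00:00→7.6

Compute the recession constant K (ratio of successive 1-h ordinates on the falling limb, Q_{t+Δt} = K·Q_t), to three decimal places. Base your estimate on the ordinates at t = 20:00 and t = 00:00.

Using the recession-limb readings at t = 20:00 and t = 00:00: Q falls from 17.6 to 7.6 m³/s over 4 intervals.
K = (Q₂/Q₁)^(1/4) = (7.6/17.6)^(1/4) = 0.811.

K ≈ 0.811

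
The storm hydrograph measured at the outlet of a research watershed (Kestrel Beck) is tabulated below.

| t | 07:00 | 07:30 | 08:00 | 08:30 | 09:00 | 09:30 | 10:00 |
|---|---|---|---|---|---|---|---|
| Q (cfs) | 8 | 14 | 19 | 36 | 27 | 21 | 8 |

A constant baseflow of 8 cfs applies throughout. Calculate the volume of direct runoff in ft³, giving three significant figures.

Direct-runoff ordinates (Q − Q_b): 0.0, 6.0, 11.0, 28.0, 19.0, 13.0, 0.0 cfs.
ΣQ_DR = 77.00 cfs.
With Δt = 0.5 h = 1800 s, V = ΣQ_DR · Δt = 77.00 × 1800 = 1.39 × 10^5 ft³.

V ≈ 1.39 × 10^5 ft³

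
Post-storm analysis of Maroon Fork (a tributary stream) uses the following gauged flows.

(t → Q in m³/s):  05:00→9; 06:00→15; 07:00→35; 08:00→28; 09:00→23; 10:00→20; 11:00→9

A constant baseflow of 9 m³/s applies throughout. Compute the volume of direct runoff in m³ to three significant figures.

Direct-runoff ordinates (Q − Q_b): 0.0, 6.0, 26.0, 19.0, 14.0, 11.0, 0.0 m³/s.
ΣQ_DR = 76.00 m³/s.
With Δt = 1 h = 3600 s, V = ΣQ_DR · Δt = 76.00 × 3600 = 2.74 × 10^5 m³.

V ≈ 2.74 × 10^5 m³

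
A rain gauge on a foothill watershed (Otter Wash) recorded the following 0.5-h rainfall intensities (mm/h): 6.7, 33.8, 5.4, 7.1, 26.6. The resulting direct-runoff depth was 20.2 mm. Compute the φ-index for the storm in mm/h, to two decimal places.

φ ≈ 10.00 mm/h

Only the 2 blocks with intensity above φ contribute runoff: 33.8, 26.6 mm/h.
Σ(I−φ)·Δt = d  ⇒  (33.8+26.6 − 2φ)·0.5 = 20.2
φ = (60.40 − 20.2/0.5) / 2 = 10.00 mm/h.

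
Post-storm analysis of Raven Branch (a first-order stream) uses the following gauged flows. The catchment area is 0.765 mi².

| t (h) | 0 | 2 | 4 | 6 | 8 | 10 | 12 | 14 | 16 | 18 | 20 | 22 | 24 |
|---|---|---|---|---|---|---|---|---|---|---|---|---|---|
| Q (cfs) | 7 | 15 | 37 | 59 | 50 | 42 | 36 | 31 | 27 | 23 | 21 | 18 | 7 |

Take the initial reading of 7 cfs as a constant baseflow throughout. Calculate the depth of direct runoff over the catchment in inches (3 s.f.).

Direct runoff: 0.0, 8.0, 30.0, 52.0, 43.0, 35.0, 29.0, 24.0, 20.0, 16.0, 14.0, 11.0, 0.0 cfs; ΣQ_DR = 282.0 cfs.
V = ΣQ_DR · Δt = 282.0 × 7200 s = 2.030 × 10^6 ft³.
Over A = 0.765 mi², depth = V / A = 1.14 in.

d ≈ 1.14 in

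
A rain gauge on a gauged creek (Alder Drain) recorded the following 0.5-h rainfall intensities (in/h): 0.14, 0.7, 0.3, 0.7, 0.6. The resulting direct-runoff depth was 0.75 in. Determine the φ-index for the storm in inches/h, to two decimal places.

Only the 4 blocks with intensity above φ contribute runoff: 0.7, 0.3, 0.7, 0.6 in/h.
Σ(I−φ)·Δt = d  ⇒  (0.7+0.3+0.7+0.6 − 4φ)·0.5 = 0.75
φ = (2.300 − 0.75/0.5) / 4 = 0.20 in/h.

φ ≈ 0.20 in/h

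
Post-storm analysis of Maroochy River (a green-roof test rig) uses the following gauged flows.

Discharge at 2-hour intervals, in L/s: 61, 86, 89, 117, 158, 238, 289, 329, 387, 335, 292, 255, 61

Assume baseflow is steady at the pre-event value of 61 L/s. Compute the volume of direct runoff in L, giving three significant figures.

V ≈ 1.37 × 10^7 L

Direct-runoff ordinates (Q − Q_b): 0.0, 25.0, 28.0, 56.0, 97.0, 177.0, 228.0, 268.0, 326.0, 274.0, 231.0, 194.0, 0.0 L/s.
ΣQ_DR = 1904 L/s.
With Δt = 2 h = 7200 s, V = ΣQ_DR · Δt = 1904 × 7200 = 1.37 × 10^7 L.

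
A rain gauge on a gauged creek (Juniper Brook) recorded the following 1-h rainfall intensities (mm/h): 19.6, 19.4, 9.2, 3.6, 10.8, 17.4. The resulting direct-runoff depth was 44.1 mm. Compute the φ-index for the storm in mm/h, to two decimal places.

Only the 5 blocks with intensity above φ contribute runoff: 19.6, 19.4, 9.2, 10.8, 17.4 mm/h.
Σ(I−φ)·Δt = d  ⇒  (19.6+19.4+9.2+10.8+17.4 − 5φ)·1 = 44.1
φ = (76.40 − 44.1/1) / 5 = 6.46 mm/h.

φ ≈ 6.46 mm/h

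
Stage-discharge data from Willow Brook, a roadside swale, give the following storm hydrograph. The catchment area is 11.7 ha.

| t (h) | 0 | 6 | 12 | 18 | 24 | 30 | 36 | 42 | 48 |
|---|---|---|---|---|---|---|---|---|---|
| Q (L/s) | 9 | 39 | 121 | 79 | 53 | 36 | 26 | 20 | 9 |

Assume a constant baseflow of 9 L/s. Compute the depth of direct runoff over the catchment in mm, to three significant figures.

Direct runoff: 0.0, 30.0, 112.0, 70.0, 44.0, 27.0, 17.0, 11.0, 0.0 L/s; ΣQ_DR = 311.0 L/s.
V = ΣQ_DR · Δt = 311.0 × 21600 s = 6.718 × 10^6 L.
Over A = 11.7 ha, depth = V / A = 57.4 mm.

d ≈ 57.4 mm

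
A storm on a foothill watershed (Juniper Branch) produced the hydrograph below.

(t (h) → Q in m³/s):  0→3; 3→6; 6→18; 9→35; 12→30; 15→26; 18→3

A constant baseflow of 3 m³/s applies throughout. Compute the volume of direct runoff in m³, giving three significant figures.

Direct-runoff ordinates (Q − Q_b): 0.0, 3.0, 15.0, 32.0, 27.0, 23.0, 0.0 m³/s.
ΣQ_DR = 100.0 m³/s.
With Δt = 3 h = 10800 s, V = ΣQ_DR · Δt = 100.0 × 10800 = 1.08 × 10^6 m³.

V ≈ 1.08 × 10^6 m³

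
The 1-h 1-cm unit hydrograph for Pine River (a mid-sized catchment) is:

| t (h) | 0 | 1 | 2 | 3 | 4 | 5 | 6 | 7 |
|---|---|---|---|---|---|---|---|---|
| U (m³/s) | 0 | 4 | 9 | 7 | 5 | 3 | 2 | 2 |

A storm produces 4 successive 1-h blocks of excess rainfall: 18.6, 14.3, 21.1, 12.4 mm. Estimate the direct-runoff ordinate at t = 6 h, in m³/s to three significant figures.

By discrete convolution, Q_j = Σ (P_i / 10 mm) · U_{j−i}.
At t = 6 h (j=6): Q = (18.6/10)·2 + (14.3/10)·3 + (21.1/10)·5 + (12.4/10)·7 = 27.2 m³/s.

Q ≈ 27.2 m³/s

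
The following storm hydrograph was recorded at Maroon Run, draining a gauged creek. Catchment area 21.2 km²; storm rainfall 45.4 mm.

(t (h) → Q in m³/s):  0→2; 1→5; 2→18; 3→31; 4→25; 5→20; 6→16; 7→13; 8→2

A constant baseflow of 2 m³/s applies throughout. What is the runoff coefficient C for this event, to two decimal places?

C ≈ 0.43

ΣQ_DR = 114.0 m³/s; V = ΣQ_DR·Δt = 4.104 × 10^5 m³.
Runoff depth d = V / A = 19.36 mm.
C = d / P = 19.36 / 45.4 = 0.43.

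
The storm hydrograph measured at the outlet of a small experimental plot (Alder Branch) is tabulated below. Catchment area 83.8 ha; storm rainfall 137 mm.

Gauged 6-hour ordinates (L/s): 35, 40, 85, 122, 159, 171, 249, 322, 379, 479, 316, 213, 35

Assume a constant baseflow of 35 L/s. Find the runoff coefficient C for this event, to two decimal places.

ΣQ_DR = 2150 L/s; V = ΣQ_DR·Δt = 4.644 × 10^7 L.
Runoff depth d = V / A = 55.42 mm.
C = d / P = 55.42 / 137 = 0.40.

C ≈ 0.40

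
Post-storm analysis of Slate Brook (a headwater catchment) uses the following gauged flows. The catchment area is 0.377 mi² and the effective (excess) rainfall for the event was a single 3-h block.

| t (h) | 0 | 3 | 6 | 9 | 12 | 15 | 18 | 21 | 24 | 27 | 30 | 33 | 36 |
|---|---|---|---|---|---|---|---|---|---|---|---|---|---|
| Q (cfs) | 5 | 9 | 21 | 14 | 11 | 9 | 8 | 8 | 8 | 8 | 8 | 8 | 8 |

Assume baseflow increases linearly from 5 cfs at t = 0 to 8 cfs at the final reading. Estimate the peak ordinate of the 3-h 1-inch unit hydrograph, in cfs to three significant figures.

Direct runoff: 0.00, 3.75, 15.50, 8.25, 5.00, 2.75, 1.50, 1.25, 1.00, 0.75, 0.50, 0.25, 0.00 cfs; ΣQ_DR = 40.50 cfs, peak = 15.50 cfs.
Runoff depth d = ΣQ_DR·Δt / A = 40.50 × 10800 / (0.377 mi²) = 0.4994 in.
The 1-inch UH is the DRH scaled by (1 in)/d, so U_p = 15.50 × 1/0.4994 = 31.0 cfs.

U_p ≈ 31.0 cfs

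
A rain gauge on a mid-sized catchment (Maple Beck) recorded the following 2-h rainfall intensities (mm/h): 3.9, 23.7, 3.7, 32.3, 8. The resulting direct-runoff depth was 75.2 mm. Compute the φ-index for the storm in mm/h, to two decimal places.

Only the 2 blocks with intensity above φ contribute runoff: 23.7, 32.3 mm/h.
Σ(I−φ)·Δt = d  ⇒  (23.7+32.3 − 2φ)·2 = 75.2
φ = (56.00 − 75.2/2) / 2 = 9.20 mm/h.

φ ≈ 9.20 mm/h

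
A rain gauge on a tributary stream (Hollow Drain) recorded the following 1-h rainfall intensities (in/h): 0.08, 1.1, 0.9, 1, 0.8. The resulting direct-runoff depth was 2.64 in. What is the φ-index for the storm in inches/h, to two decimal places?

φ ≈ 0.29 in/h

Only the 4 blocks with intensity above φ contribute runoff: 1.1, 0.9, 1, 0.8 in/h.
Σ(I−φ)·Δt = d  ⇒  (1.1+0.9+1+0.8 − 4φ)·1 = 2.64
φ = (3.800 − 2.64/1) / 4 = 0.29 in/h.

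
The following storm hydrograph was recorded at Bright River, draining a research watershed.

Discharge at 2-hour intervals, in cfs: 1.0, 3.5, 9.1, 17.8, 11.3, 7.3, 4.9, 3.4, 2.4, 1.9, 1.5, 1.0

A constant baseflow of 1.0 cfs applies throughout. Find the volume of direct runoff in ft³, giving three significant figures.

Direct-runoff ordinates (Q − Q_b): 0.0, 2.5, 8.1, 16.8, 10.3, 6.3, 3.9, 2.4, 1.4, 0.9, 0.5, 0.0 cfs.
ΣQ_DR = 53.10 cfs.
With Δt = 2 h = 7200 s, V = ΣQ_DR · Δt = 53.10 × 7200 = 3.82 × 10^5 ft³.

V ≈ 3.82 × 10^5 ft³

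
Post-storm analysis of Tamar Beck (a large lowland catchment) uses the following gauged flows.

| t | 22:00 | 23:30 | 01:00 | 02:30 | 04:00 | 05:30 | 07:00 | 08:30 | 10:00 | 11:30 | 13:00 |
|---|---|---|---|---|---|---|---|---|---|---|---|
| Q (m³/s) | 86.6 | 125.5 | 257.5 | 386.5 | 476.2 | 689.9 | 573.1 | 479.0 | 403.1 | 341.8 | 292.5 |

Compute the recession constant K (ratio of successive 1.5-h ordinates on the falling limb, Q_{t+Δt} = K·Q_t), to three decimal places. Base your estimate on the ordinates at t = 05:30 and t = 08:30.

Using the recession-limb readings at t = 05:30 and t = 08:30: Q falls from 689.9 to 479.0 m³/s over 2 intervals.
K = (Q₂/Q₁)^(1/2) = (479.0/689.9)^(1/2) = 0.833.

K ≈ 0.833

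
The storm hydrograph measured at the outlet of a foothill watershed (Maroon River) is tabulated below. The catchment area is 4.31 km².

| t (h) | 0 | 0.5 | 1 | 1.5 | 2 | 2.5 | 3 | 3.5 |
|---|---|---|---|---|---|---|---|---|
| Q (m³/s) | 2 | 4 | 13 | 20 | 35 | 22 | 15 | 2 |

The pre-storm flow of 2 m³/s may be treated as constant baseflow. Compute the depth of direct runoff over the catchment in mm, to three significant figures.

Direct runoff: 0.0, 2.0, 11.0, 18.0, 33.0, 20.0, 13.0, 0.0 m³/s; ΣQ_DR = 97.00 m³/s.
V = ΣQ_DR · Δt = 97.00 × 1800 s = 1.746 × 10^5 m³.
Over A = 4.31 km², depth = V / A = 40.5 mm.

d ≈ 40.5 mm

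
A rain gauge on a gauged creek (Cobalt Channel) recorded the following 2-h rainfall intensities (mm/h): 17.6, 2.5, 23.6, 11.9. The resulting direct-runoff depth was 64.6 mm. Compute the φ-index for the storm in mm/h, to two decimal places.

Only the 3 blocks with intensity above φ contribute runoff: 17.6, 23.6, 11.9 mm/h.
Σ(I−φ)·Δt = d  ⇒  (17.6+23.6+11.9 − 3φ)·2 = 64.6
φ = (53.10 − 64.6/2) / 3 = 6.93 mm/h.

φ ≈ 6.93 mm/h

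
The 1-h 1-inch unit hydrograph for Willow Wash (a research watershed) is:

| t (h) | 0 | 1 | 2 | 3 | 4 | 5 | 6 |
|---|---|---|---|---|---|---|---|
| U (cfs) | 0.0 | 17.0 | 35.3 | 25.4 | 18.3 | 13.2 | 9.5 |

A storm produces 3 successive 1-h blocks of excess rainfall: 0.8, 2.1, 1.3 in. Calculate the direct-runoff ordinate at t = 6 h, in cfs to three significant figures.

By discrete convolution, Q_j = Σ (P_i / 1 in) · U_{j−i}.
At t = 6 h (j=6): Q = (0.8/1)·9.5 + (2.1/1)·13.2 + (1.3/1)·18.3 = 59.1 cfs.

Q ≈ 59.1 cfs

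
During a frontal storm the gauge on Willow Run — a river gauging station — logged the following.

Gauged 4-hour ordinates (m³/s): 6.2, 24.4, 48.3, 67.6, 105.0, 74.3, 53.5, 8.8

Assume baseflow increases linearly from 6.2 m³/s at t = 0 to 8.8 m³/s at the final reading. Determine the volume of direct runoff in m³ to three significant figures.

V ≈ 4.72 × 10^6 m³

Direct-runoff ordinates (Q − Q_b): 0.00, 17.83, 41.36, 60.29, 97.31, 66.24, 45.07, 0.00 m³/s.
ΣQ_DR = 328.1 m³/s.
With Δt = 4 h = 14400 s, V = ΣQ_DR · Δt = 328.1 × 14400 = 4.72 × 10^6 m³.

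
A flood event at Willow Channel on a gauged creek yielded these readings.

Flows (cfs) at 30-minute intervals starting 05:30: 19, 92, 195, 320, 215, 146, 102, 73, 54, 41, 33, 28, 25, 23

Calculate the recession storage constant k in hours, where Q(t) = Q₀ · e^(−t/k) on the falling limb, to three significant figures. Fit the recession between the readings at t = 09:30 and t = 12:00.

k ≈ 2.93 h

On the falling limb, Q drops from 54 to 23 cfs between t = 09:30 and t = 12:00 (Δt = 2.5 h).
k = −Δt / ln(Q₂/Q₁) = −2.5 / ln(23/54) = 2.93 h.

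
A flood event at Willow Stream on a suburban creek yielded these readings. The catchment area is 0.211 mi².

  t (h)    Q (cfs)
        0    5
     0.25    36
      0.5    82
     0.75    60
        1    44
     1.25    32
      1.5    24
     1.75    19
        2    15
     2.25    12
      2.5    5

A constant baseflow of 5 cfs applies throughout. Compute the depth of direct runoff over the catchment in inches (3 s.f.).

d ≈ 0.512 in

Direct runoff: 0.0, 31.0, 77.0, 55.0, 39.0, 27.0, 19.0, 14.0, 10.0, 7.0, 0.0 cfs; ΣQ_DR = 279.0 cfs.
V = ΣQ_DR · Δt = 279.0 × 900 s = 2.511 × 10^5 ft³.
Over A = 0.211 mi², depth = V / A = 0.512 in.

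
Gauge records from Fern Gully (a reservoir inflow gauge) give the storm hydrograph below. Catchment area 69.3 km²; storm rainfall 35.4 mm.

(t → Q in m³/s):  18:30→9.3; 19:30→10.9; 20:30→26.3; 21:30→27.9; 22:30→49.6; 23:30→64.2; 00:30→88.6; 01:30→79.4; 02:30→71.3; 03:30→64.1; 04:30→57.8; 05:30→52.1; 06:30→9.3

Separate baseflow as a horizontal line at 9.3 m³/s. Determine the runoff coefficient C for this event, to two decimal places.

ΣQ_DR = 489.9 m³/s; V = ΣQ_DR·Δt = 1.764 × 10^6 m³.
Runoff depth d = V / A = 25.45 mm.
C = d / P = 25.45 / 35.4 = 0.72.

C ≈ 0.72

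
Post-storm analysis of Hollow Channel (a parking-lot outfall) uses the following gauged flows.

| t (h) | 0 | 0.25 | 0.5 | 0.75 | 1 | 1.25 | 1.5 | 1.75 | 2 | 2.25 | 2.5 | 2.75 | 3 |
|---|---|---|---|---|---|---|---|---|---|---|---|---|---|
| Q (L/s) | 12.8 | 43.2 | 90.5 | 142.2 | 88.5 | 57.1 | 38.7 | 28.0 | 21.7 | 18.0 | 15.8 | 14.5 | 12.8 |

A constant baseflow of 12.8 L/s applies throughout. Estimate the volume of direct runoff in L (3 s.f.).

V ≈ 3.76 × 10^5 L

Direct-runoff ordinates (Q − Q_b): 0.0, 30.4, 77.7, 129.4, 75.7, 44.3, 25.9, 15.2, 8.9, 5.2, 3.0, 1.7, 0.0 L/s.
ΣQ_DR = 417.4 L/s.
With Δt = 0.25 h = 900 s, V = ΣQ_DR · Δt = 417.4 × 900 = 3.76 × 10^5 L.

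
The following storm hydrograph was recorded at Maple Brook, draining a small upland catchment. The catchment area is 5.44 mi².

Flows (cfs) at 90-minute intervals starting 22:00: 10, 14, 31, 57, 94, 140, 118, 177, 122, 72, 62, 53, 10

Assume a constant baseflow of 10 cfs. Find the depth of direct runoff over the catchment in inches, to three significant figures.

d ≈ 0.355 in

Direct runoff: 0.0, 4.0, 21.0, 47.0, 84.0, 130.0, 108.0, 167.0, 112.0, 62.0, 52.0, 43.0, 0.0 cfs; ΣQ_DR = 830.0 cfs.
V = ΣQ_DR · Δt = 830.0 × 5400 s = 4.482 × 10^6 ft³.
Over A = 5.44 mi², depth = V / A = 0.355 in.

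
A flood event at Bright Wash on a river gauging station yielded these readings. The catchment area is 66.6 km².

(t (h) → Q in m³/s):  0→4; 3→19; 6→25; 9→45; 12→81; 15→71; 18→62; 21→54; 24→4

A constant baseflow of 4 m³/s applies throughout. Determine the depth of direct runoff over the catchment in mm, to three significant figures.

Direct runoff: 0.0, 15.0, 21.0, 41.0, 77.0, 67.0, 58.0, 50.0, 0.0 m³/s; ΣQ_DR = 329.0 m³/s.
V = ΣQ_DR · Δt = 329.0 × 10800 s = 3.553 × 10^6 m³.
Over A = 66.6 km², depth = V / A = 53.4 mm.

d ≈ 53.4 mm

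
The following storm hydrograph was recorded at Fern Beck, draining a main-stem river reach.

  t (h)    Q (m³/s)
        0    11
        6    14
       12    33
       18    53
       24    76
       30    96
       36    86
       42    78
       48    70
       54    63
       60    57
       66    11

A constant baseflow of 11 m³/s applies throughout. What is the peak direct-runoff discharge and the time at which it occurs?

Subtracting baseflow gives direct-runoff ordinates: 0.0, 3.0, 22.0, 42.0, 65.0, 85.0, 75.0, 67.0, 59.0, 52.0, 46.0, 0.0 m³/s.
The maximum is 85.0 m³/s, occurring at the reading for t = 30 h.

Q_p = 85.0 m³/s at t = 30 h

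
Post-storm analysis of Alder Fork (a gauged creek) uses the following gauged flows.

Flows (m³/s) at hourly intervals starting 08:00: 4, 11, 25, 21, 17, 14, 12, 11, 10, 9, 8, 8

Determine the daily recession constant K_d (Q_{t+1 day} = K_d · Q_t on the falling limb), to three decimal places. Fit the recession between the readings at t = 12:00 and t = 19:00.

Between t = 12:00 and t = 19:00 the flow falls from 17 to 8 m³/s over 7×1 h = 7 h.
Per-interval ratio K = (8/17)^(1/7) = 0.8979; K_d = K^(24/1) = 0.075.

K_d ≈ 0.075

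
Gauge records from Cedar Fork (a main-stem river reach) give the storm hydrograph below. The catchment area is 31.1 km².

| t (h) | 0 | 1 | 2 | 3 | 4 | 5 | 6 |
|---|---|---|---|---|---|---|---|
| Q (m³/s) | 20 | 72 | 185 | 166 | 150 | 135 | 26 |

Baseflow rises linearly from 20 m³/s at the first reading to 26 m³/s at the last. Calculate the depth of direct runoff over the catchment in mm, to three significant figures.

d ≈ 68.6 mm

Direct runoff: 0.00, 51.00, 163.00, 143.00, 126.00, 110.00, 0.00 m³/s; ΣQ_DR = 593.0 m³/s.
V = ΣQ_DR · Δt = 593.0 × 3600 s = 2.135 × 10^6 m³.
Over A = 31.1 km², depth = V / A = 68.6 mm.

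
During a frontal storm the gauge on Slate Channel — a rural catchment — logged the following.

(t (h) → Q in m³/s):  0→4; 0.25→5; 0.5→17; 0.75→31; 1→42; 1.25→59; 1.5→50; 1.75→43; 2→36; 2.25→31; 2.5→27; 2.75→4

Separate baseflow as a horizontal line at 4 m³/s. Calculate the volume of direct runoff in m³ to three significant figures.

Direct-runoff ordinates (Q − Q_b): 0.0, 1.0, 13.0, 27.0, 38.0, 55.0, 46.0, 39.0, 32.0, 27.0, 23.0, 0.0 m³/s.
ΣQ_DR = 301.0 m³/s.
With Δt = 0.25 h = 900 s, V = ΣQ_DR · Δt = 301.0 × 900 = 2.71 × 10^5 m³.

V ≈ 2.71 × 10^5 m³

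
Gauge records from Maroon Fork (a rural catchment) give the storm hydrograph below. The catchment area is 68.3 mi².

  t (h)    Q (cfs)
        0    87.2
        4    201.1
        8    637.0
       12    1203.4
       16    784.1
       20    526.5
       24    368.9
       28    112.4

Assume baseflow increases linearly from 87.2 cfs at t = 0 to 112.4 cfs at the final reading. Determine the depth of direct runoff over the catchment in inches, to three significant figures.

Direct runoff: 0.00, 110.30, 542.60, 1105.40, 682.50, 421.30, 260.10, 0.00 cfs; ΣQ_DR = 3122 cfs.
V = ΣQ_DR · Δt = 3122 × 14400 s = 4.496 × 10^7 ft³.
Over A = 68.3 mi², depth = V / A = 0.283 in.

d ≈ 0.283 in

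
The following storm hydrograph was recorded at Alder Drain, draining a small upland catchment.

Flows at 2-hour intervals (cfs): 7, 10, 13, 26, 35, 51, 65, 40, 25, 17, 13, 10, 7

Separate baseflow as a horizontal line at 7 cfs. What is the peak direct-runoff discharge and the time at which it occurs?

Subtracting baseflow gives direct-runoff ordinates: 0.0, 3.0, 6.0, 19.0, 28.0, 44.0, 58.0, 33.0, 18.0, 10.0, 6.0, 3.0, 0.0 cfs.
The maximum is 58.0 cfs, occurring at the reading for t = 12 h.

Q_p = 58.0 cfs at t = 12 h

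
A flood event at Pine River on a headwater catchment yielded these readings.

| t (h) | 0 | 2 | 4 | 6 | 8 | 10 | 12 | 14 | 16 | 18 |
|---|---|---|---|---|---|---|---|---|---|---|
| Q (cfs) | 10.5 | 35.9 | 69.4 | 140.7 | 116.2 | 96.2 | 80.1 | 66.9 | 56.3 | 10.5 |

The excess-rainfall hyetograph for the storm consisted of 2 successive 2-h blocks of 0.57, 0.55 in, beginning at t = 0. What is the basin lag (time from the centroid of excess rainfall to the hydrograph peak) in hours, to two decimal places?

Centroid of excess rainfall: t_c = Σ P_i·t̄_i / ΣP_i = 1.9821 h (block centres at 1, 3 h).
Hydrograph peak occurs at t = 6 h, so basin lag t_L = 6 − 1.9821 = 4.02 h.

t_L ≈ 4.02 h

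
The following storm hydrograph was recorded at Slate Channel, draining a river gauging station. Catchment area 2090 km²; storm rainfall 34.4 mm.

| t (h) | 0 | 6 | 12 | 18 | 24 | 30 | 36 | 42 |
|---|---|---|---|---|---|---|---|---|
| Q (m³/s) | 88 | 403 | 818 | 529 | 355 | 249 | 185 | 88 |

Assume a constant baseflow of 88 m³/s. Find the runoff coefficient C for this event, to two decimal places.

C ≈ 0.60

ΣQ_DR = 2011 m³/s; V = ΣQ_DR·Δt = 4.344 × 10^7 m³.
Runoff depth d = V / A = 20.78 mm.
C = d / P = 20.78 / 34.4 = 0.60.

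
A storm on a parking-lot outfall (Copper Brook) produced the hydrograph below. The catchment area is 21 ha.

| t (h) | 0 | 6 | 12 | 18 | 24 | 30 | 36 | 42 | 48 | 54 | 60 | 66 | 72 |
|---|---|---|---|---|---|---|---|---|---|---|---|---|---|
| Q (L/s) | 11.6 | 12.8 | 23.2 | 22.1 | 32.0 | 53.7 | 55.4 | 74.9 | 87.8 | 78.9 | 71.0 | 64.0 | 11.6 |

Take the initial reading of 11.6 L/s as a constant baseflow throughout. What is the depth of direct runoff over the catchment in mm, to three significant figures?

d ≈ 46.1 mm

Direct runoff: 0.0, 1.2, 11.6, 10.5, 20.4, 42.1, 43.8, 63.3, 76.2, 67.3, 59.4, 52.4, 0.0 L/s; ΣQ_DR = 448.2 L/s.
V = ΣQ_DR · Δt = 448.2 × 21600 s = 9.681 × 10^6 L.
Over A = 21 ha, depth = V / A = 46.1 mm.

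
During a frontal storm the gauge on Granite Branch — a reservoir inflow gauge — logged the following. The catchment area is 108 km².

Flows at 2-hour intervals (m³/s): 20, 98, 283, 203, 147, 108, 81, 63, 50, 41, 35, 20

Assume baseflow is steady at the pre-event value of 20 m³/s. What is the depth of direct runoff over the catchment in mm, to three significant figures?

d ≈ 60.6 mm

Direct runoff: 0.0, 78.0, 263.0, 183.0, 127.0, 88.0, 61.0, 43.0, 30.0, 21.0, 15.0, 0.0 m³/s; ΣQ_DR = 909.0 m³/s.
V = ΣQ_DR · Δt = 909.0 × 7200 s = 6.545 × 10^6 m³.
Over A = 108 km², depth = V / A = 60.6 mm.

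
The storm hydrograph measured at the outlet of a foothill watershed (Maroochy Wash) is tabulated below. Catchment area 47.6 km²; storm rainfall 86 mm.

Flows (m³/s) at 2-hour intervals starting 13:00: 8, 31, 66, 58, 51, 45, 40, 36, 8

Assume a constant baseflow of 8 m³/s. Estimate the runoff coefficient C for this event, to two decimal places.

ΣQ_DR = 271.0 m³/s; V = ΣQ_DR·Δt = 1.951 × 10^6 m³.
Runoff depth d = V / A = 40.99 mm.
C = d / P = 40.99 / 86 = 0.48.

C ≈ 0.48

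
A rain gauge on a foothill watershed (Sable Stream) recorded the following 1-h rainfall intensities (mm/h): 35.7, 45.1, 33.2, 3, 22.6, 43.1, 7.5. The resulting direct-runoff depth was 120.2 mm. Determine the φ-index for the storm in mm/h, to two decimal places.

Only the 5 blocks with intensity above φ contribute runoff: 35.7, 45.1, 33.2, 22.6, 43.1 mm/h.
Σ(I−φ)·Δt = d  ⇒  (35.7+45.1+33.2+22.6+43.1 − 5φ)·1 = 120.2
φ = (179.7 − 120.2/1) / 5 = 11.90 mm/h.

φ ≈ 11.90 mm/h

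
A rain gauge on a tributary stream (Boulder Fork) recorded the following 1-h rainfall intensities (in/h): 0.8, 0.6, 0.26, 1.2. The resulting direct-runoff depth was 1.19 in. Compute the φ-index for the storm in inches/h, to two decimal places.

φ ≈ 0.47 in/h

Only the 3 blocks with intensity above φ contribute runoff: 0.8, 0.6, 1.2 in/h.
Σ(I−φ)·Δt = d  ⇒  (0.8+0.6+1.2 − 3φ)·1 = 1.19
φ = (2.600 − 1.19/1) / 3 = 0.47 in/h.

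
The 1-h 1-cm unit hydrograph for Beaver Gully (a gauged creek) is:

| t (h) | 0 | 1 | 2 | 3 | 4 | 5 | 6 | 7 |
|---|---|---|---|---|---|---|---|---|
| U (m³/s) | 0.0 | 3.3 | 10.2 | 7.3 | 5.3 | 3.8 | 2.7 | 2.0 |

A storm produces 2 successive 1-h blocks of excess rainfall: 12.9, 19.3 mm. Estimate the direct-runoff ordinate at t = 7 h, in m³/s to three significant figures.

By discrete convolution, Q_j = Σ (P_i / 10 mm) · U_{j−i}.
At t = 7 h (j=7): Q = (12.9/10)·2.0 + (19.3/10)·2.7 = 7.79 m³/s.

Q ≈ 7.79 m³/s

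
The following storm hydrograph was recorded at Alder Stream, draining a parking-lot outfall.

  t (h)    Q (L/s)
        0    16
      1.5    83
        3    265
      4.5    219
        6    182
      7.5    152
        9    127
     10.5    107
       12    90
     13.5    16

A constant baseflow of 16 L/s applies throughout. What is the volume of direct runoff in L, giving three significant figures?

Direct-runoff ordinates (Q − Q_b): 0.0, 67.0, 249.0, 203.0, 166.0, 136.0, 111.0, 91.0, 74.0, 0.0 L/s.
ΣQ_DR = 1097 L/s.
With Δt = 1.5 h = 5400 s, V = ΣQ_DR · Δt = 1097 × 5400 = 5.92 × 10^6 L.

V ≈ 5.92 × 10^6 L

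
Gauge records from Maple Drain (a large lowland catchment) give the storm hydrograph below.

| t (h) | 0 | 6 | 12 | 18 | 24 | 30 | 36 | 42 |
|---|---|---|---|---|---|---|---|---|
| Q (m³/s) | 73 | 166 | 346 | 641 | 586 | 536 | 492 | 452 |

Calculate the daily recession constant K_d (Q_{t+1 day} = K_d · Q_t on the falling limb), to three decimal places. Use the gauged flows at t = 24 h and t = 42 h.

Between t = 24 h and t = 42 h the flow falls from 586 to 452 m³/s over 3×6 h = 18 h.
Per-interval ratio K = (452/586)^(1/3) = 0.9171; K_d = K^(24/6) = 0.707.

K_d ≈ 0.707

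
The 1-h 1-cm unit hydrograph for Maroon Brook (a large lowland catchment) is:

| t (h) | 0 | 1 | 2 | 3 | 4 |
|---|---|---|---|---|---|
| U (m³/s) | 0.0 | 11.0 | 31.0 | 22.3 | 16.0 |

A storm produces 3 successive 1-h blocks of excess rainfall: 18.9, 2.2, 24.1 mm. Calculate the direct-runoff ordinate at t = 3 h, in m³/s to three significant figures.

Q ≈ 75.5 m³/s

By discrete convolution, Q_j = Σ (P_i / 10 mm) · U_{j−i}.
At t = 3 h (j=3): Q = (18.9/10)·22.3 + (2.2/10)·31.0 + (24.1/10)·11.0 = 75.5 m³/s.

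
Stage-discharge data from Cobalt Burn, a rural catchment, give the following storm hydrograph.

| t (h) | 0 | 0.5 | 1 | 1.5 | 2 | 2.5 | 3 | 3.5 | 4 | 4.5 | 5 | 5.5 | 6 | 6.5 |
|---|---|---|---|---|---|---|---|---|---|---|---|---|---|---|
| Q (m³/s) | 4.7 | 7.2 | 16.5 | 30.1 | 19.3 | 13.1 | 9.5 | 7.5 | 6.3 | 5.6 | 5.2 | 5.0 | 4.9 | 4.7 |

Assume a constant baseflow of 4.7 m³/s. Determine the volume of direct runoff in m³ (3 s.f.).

Direct-runoff ordinates (Q − Q_b): 0.0, 2.5, 11.8, 25.4, 14.6, 8.4, 4.8, 2.8, 1.6, 0.9, 0.5, 0.3, 0.2, 0.0 m³/s.
ΣQ_DR = 73.80 m³/s.
With Δt = 0.5 h = 1800 s, V = ΣQ_DR · Δt = 73.80 × 1800 = 1.33 × 10^5 m³.

V ≈ 1.33 × 10^5 m³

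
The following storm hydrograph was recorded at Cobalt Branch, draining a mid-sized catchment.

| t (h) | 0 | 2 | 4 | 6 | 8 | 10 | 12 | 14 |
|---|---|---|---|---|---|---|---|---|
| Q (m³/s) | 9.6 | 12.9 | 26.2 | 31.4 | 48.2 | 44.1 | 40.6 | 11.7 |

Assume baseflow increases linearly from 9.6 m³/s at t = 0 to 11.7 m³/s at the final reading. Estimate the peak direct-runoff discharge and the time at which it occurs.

Subtracting baseflow gives direct-runoff ordinates: 0.00, 3.00, 16.00, 20.90, 37.40, 33.00, 29.20, 0.00 m³/s.
The maximum is 37.40 m³/s, occurring at the reading for t = 8 h.

Q_p = 37.40 m³/s at t = 8 h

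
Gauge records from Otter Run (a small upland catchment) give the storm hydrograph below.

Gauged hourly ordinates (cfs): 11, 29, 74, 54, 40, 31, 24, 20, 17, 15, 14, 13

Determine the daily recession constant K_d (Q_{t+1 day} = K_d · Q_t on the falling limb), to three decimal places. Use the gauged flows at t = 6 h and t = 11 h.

K_d ≈ 0.053

Between t = 6 h and t = 11 h the flow falls from 24 to 13 cfs over 5×1 h = 5 h.
Per-interval ratio K = (13/24)^(1/5) = 0.8846; K_d = K^(24/1) = 0.053.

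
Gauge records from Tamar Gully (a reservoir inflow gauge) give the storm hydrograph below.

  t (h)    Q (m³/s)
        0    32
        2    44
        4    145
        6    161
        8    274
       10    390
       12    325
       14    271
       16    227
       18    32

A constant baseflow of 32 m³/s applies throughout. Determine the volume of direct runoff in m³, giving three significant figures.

V ≈ 1.14 × 10^7 m³

Direct-runoff ordinates (Q − Q_b): 0.0, 12.0, 113.0, 129.0, 242.0, 358.0, 293.0, 239.0, 195.0, 0.0 m³/s.
ΣQ_DR = 1581 m³/s.
With Δt = 2 h = 7200 s, V = ΣQ_DR · Δt = 1581 × 7200 = 1.14 × 10^7 m³.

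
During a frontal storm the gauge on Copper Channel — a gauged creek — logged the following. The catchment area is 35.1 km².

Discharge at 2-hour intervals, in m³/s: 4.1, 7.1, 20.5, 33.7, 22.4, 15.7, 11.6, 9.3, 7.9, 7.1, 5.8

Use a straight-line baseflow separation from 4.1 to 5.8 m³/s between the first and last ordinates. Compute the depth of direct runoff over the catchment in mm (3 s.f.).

Direct runoff: 0.00, 2.83, 16.06, 29.09, 17.62, 10.75, 6.48, 4.01, 2.44, 1.47, 0.00 m³/s; ΣQ_DR = 90.75 m³/s.
V = ΣQ_DR · Δt = 90.75 × 7200 s = 6.534 × 10^5 m³.
Over A = 35.1 km², depth = V / A = 18.6 mm.

d ≈ 18.6 mm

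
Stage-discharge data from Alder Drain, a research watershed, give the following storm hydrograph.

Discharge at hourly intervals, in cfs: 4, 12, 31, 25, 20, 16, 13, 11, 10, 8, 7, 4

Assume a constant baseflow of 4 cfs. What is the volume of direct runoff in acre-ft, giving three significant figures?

V ≈ 9.34 acre-ft

Direct-runoff ordinates (Q − Q_b): 0.0, 8.0, 27.0, 21.0, 16.0, 12.0, 9.0, 7.0, 6.0, 4.0, 3.0, 0.0 cfs.
ΣQ_DR = 113.0 cfs.
With Δt = 1 h = 3600 s, V = ΣQ_DR · Δt = 113.0 × 3600 = 4.07 × 10^5 ft³ = 9.34 acre-ft.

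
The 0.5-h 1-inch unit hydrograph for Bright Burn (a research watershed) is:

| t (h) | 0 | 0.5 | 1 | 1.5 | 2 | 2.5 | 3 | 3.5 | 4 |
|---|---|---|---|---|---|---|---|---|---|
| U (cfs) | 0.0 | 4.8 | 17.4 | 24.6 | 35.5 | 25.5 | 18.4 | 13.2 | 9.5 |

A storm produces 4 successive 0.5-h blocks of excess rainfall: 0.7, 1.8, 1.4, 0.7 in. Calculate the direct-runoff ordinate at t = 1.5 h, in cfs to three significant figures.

By discrete convolution, Q_j = Σ (P_i / 1 in) · U_{j−i}.
At t = 1.5 h (j=3): Q = (0.7/1)·24.6 + (1.8/1)·17.4 + (1.4/1)·4.8 + (0.7/1)·0.0 = 55.3 cfs.

Q ≈ 55.3 cfs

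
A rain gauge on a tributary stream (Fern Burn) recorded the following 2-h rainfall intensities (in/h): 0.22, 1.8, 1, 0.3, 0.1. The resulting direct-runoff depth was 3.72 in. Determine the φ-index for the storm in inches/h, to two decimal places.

φ ≈ 0.47 in/h

Only the 2 blocks with intensity above φ contribute runoff: 1.8, 1 in/h.
Σ(I−φ)·Δt = d  ⇒  (1.8+1 − 2φ)·2 = 3.72
φ = (2.800 − 3.72/2) / 2 = 0.47 in/h.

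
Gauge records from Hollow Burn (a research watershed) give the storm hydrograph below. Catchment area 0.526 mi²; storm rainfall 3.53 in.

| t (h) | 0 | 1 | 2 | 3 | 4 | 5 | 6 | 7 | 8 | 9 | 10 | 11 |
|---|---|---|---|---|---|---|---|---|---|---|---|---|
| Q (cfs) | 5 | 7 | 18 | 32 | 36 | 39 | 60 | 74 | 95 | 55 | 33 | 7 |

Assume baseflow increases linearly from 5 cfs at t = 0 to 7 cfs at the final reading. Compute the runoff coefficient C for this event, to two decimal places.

C ≈ 0.32

ΣQ_DR = 389.0 cfs; V = ΣQ_DR·Δt = 1.400 × 10^6 ft³.
Runoff depth d = V / A = 1.146 in.
C = d / P = 1.146 / 3.53 = 0.32.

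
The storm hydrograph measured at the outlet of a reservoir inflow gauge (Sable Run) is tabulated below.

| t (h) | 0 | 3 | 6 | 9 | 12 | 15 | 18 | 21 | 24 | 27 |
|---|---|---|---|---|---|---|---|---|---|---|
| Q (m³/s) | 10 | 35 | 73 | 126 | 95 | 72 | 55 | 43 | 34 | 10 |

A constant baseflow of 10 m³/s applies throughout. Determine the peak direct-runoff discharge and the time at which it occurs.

Q_p = 116.0 m³/s at t = 9 h

Subtracting baseflow gives direct-runoff ordinates: 0.0, 25.0, 63.0, 116.0, 85.0, 62.0, 45.0, 33.0, 24.0, 0.0 m³/s.
The maximum is 116.0 m³/s, occurring at the reading for t = 9 h.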